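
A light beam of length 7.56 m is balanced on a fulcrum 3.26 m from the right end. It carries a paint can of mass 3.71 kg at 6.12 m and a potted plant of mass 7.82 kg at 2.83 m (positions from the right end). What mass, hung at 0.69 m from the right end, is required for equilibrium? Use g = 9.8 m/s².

m ≈ 2.82 kg

Choose the fulcrum (at 3.26 m from the right end) as the axis so the support reaction has zero arm there.
Paint can: 3.71 × 9.8 = 36.36 N down at 6.12 m → arm 2.86 m, τ = 36.36 × 2.86 = 104 N·m counterclockwise.
Potted plant: 7.82 × 9.8 = 76.64 N down at 2.83 m → arm 0.43 m, τ = 76.64 × 0.43 = 32.96 N·m clockwise.
Net moment of known loads = 71.04 N·m counterclockwise.
An unknown mass m at 0.69 m has arm 2.57 m; its moment is m·g·2.57 clockwise.
Balancing moments: m × 9.8 × 2.57 = 71.04, giving m = 71.04 / (9.8 × 2.57) = 2.82 kg.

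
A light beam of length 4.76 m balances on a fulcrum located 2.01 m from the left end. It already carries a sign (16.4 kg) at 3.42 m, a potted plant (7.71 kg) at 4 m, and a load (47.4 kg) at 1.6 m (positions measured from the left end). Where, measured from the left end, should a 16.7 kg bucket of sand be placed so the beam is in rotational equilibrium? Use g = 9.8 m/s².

Taking torques about the fulcrum (at 2.01 m from the left end):
Sign: 16.4 × 9.8 = 160.7 N down at 3.42 m → arm 1.41 m, τ = 160.7 × 1.41 = 226.6 N·m clockwise.
Potted plant: 7.71 × 9.8 = 75.56 N down at 4 m → arm 1.99 m, τ = 75.56 × 1.99 = 150.4 N·m clockwise.
Load: 47.4 × 9.8 = 464.5 N down at 1.6 m → arm 0.41 m, τ = 464.5 × 0.41 = 190.4 N·m counterclockwise.
Net moment of existing loads = 186.6 N·m clockwise.
The bucket of sand weighs 16.7 × 9.8 = 163.7 N and must supply an equal counterclockwise moment, so its lever arm about the fulcrum is 186.6 / 163.7 = 1.14 m.
That puts it at 2.01 − 1.14 = 0.87 m from the left end.

x ≈ 0.87 m from the left end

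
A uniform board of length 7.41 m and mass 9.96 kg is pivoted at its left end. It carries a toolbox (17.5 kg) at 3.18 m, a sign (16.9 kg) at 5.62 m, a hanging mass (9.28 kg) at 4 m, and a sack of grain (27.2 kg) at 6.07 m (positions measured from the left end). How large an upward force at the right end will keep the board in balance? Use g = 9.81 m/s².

About the left end:
Beam weight: 9.96 × 9.81 = 97.71 N down at 3.705 m → arm 3.705 m, τ = 97.71 × 3.705 = 362 N·m clockwise.
Toolbox: 17.5 × 9.81 = 171.7 N down at 3.18 m → arm 3.18 m, τ = 171.7 × 3.18 = 546 N·m clockwise.
Sign: 16.9 × 9.81 = 165.8 N down at 5.62 m → arm 5.62 m, τ = 165.8 × 5.62 = 931.8 N·m clockwise.
Hanging mass: 9.28 × 9.81 = 91.04 N down at 4 m → arm 4 m, τ = 91.04 × 4 = 364.2 N·m clockwise.
Sack of grain: 27.2 × 9.81 = 266.8 N down at 6.07 m → arm 6.07 m, τ = 266.8 × 6.07 = 1619 N·m clockwise.
Net moment of the loads = 3823 N·m clockwise.
The upward force F acts at the right end, arm 7.41 m, giving F × 7.41 counterclockwise.
Στ = 0 ⇒ F × 7.41 = 3823 ⇒ F = 3823 / 7.41 = 516 N.

F ≈ 516 N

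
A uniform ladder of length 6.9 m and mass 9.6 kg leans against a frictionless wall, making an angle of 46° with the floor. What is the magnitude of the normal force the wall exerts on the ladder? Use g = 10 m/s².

N_wall ≈ 46.4 N

About the foot of the ladder:
Ladder weight 9.6×10 = 96 N acts at 3.45 m along the ladder; its horizontal arm is 3.45·cos46° = 2.397 m → τ = 230.1 N·m clockwise.
Wall normal N acts horizontally at the top; its moment arm is the height L sinθ = 6.9·sin46° = 4.963 m, counterclockwise.
Setting net torque to zero: N × 4.963 = 230.1 → N = 46.4 N.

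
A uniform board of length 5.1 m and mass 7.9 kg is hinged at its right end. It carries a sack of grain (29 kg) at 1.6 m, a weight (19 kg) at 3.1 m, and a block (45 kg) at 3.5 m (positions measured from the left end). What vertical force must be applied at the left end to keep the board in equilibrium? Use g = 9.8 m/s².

Taking torques about the right end:
Beam weight: 7.9 × 9.8 = 77.42 N down at 2.55 m → arm 2.55 m, τ = 77.42 × 2.55 = 197.4 N·m counterclockwise.
Sack of grain: 29 × 9.8 = 284.2 N down at 1.6 m → arm 3.5 m, τ = 284.2 × 3.5 = 994.7 N·m counterclockwise.
Weight: 19 × 9.8 = 186.2 N down at 3.1 m → arm 2 m, τ = 186.2 × 2 = 372.4 N·m counterclockwise.
Block: 45 × 9.8 = 441 N down at 3.5 m → arm 1.6 m, τ = 441 × 1.6 = 705.6 N·m counterclockwise.
Net moment of the loads = 2270 N·m counterclockwise.
The upward force F acts at the left end, arm 5.1 m, giving F × 5.1 clockwise.
For rotational equilibrium, F × 5.1 = 2270, so F = 2270 / 5.1 = 445 N.

F ≈ 445 N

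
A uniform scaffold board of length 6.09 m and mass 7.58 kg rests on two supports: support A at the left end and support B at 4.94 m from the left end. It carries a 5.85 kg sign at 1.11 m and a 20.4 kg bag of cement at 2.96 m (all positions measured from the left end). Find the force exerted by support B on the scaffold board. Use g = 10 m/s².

Take moments about support A.
Beam weight: 7.58 × 10 = 75.8 N down at 3.045 m → arm 3.045 m, τ = 75.8 × 3.045 = 230.8 N·m clockwise.
Sign: 5.85 × 10 = 58.5 N down at 1.11 m → arm 1.11 m, τ = 58.5 × 1.11 = 64.94 N·m clockwise.
Bag of cement: 20.4 × 10 = 204 N down at 2.96 m → arm 2.96 m, τ = 204 × 2.96 = 603.8 N·m clockwise.
Net load moment about support A = 899.5 N·m clockwise.
Reaction R at support B is upward at 4.94 m, arm 4.94 m → moment R × 4.94 counterclockwise.
For rotational equilibrium, R × 4.94 = 899.5, so R = 182 N.

R_B ≈ 182 N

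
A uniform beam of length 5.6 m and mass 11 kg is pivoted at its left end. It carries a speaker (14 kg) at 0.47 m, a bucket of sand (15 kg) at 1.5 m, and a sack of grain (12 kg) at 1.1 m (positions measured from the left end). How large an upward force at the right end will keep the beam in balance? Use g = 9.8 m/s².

Choose the left end as the axis so the unknown pivot reaction has zero arm there.
Beam weight: 11 × 9.8 = 107.8 N down at 2.8 m → arm 2.8 m, τ = 107.8 × 2.8 = 301.8 N·m clockwise.
Speaker: 14 × 9.8 = 137.2 N down at 0.47 m → arm 0.47 m, τ = 137.2 × 0.47 = 64.48 N·m clockwise.
Bucket of sand: 15 × 9.8 = 147 N down at 1.5 m → arm 1.5 m, τ = 147 × 1.5 = 220.5 N·m clockwise.
Sack of grain: 12 × 9.8 = 117.6 N down at 1.1 m → arm 1.1 m, τ = 117.6 × 1.1 = 129.4 N·m clockwise.
Net moment of the loads = 716.2 N·m clockwise.
The upward force F acts at the right end, arm 5.6 m, giving F × 5.6 counterclockwise.
Στ = 0 ⇒ F × 5.6 = 716.2 ⇒ F = 716.2 / 5.6 = 128 N.

F ≈ 128 N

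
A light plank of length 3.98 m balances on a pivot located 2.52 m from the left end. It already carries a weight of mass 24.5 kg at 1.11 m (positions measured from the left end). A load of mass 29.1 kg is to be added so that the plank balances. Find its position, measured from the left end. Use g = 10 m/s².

Choose the pivot (at 2.52 m from the left end) as the axis so the support reaction has zero arm there.
Weight: 24.5 × 10 = 245 N down at 1.11 m → arm 1.41 m, τ = 245 × 1.41 = 345.4 N·m counterclockwise.
Net moment of existing loads = 345.4 N·m counterclockwise.
The load weighs 29.1 × 10 = 291 N and must supply an equal clockwise moment, so its lever arm about the pivot is 345.4 / 291 = 1.19 m.
That puts it at 2.52 + 1.19 = 3.71 m from the left end.

x ≈ 3.71 m from the left end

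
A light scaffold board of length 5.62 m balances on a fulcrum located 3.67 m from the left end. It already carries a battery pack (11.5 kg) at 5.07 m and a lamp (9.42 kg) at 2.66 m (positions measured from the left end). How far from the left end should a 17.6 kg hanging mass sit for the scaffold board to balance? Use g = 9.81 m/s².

x ≈ 3.3 m from the left end

About the fulcrum (at 3.67 m from the left end):
Battery pack: 11.5 × 9.81 = 112.8 N down at 5.07 m → arm 1.4 m, τ = 112.8 × 1.4 = 157.9 N·m clockwise.
Lamp: 9.42 × 9.81 = 92.41 N down at 2.66 m → arm 1.01 m, τ = 92.41 × 1.01 = 93.33 N·m counterclockwise.
Net moment of existing loads = 64.57 N·m clockwise.
The hanging mass weighs 17.6 × 9.81 = 172.7 N and must supply an equal counterclockwise moment, so its lever arm about the fulcrum is 64.57 / 172.7 = 0.374 m.
That puts it at 3.67 − 0.374 = 3.3 m from the left end.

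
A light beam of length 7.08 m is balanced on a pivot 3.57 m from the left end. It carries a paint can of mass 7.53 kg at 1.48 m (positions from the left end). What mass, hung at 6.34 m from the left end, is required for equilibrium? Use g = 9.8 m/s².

m ≈ 5.68 kg

Sum moments about the pivot (at 3.57 m from the left end) (the support reaction has zero arm there).
Paint can: 7.53 × 9.8 = 73.79 N down at 1.48 m → arm 2.09 m, τ = 73.79 × 2.09 = 154.2 N·m counterclockwise.
Net moment of known loads = 154.2 N·m counterclockwise.
An unknown mass m at 6.34 m has arm 2.77 m; its moment is m·g·2.77 clockwise.
Στ = 0 ⇒ m × 9.8 × 2.77 = 154.2 ⇒ m = 154.2 / (9.8 × 2.77) = 5.68 kg.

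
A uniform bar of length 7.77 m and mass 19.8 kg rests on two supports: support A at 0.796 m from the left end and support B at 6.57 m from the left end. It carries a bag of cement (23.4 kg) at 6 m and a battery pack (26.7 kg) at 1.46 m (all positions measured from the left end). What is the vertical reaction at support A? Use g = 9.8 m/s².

Choose support B as the axis so its reaction then has zero moment arm.
Beam weight: 19.8 × 9.8 = 194 N down at 3.885 m → arm 2.685 m, τ = 194 × 2.685 = 520.9 N·m counterclockwise.
Bag of cement: 23.4 × 9.8 = 229.3 N down at 6 m → arm 0.57 m, τ = 229.3 × 0.57 = 130.7 N·m counterclockwise.
Battery pack: 26.7 × 9.8 = 261.7 N down at 1.46 m → arm 5.11 m, τ = 261.7 × 5.11 = 1337 N·m counterclockwise.
Net load moment about support B = 1989 N·m counterclockwise.
Reaction R at support A is upward at 0.796 m, arm 5.774 m → moment R × 5.774 clockwise.
Setting net torque to zero: R × 5.774 = 1989 → R = 344 N.

R_A ≈ 344 N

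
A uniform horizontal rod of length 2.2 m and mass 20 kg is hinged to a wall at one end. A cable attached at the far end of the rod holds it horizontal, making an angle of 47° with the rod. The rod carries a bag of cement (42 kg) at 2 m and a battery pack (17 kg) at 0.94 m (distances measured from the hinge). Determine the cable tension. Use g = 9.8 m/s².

T ≈ 743 N

Take moments about the hinge.
Beam weight: 20 × 9.8 = 196 N down at 1.1 m → arm 1.1 m, τ = 196 × 1.1 = 215.6 N·m clockwise.
Bag of cement: 42 × 9.8 = 411.6 N down at 2 m → arm 2 m, τ = 411.6 × 2 = 823.2 N·m clockwise.
Battery pack: 17 × 9.8 = 166.6 N down at 0.94 m → arm 0.94 m, τ = 166.6 × 0.94 = 156.6 N·m clockwise.
Total clockwise load moment = 1195 N·m.
The cable tension T acts at 2.2 m; only its component perpendicular to the rod, T sinθ, produces torque. sin 47° = 0.7314.
Στ = 0 ⇒ T × 2.2 × 0.7314 = 1195 ⇒ T = 1195 / 1.609 = 743 N.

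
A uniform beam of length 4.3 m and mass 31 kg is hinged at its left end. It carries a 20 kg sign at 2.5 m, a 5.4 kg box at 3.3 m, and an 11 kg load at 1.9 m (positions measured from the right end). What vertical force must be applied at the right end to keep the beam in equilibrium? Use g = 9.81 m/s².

F ≈ 307 N

About the left end:
Beam weight: 31 × 9.81 = 304.1 N down at 2.15 m → arm 2.15 m, τ = 304.1 × 2.15 = 653.8 N·m clockwise.
Sign: 20 × 9.81 = 196.2 N down at 2.5 m → arm 1.8 m, τ = 196.2 × 1.8 = 353.2 N·m clockwise.
Box: 5.4 × 9.81 = 52.97 N down at 3.3 m → arm 1 m, τ = 52.97 × 1 = 52.97 N·m clockwise.
Load: 11 × 9.81 = 107.9 N down at 1.9 m → arm 2.4 m, τ = 107.9 × 2.4 = 259 N·m clockwise.
Net moment of the loads = 1319 N·m clockwise.
The upward force F acts at the right end, arm 4.3 m, giving F × 4.3 counterclockwise.
Setting net torque to zero: F × 4.3 = 1319 → F = 1319 / 4.3 = 307 N.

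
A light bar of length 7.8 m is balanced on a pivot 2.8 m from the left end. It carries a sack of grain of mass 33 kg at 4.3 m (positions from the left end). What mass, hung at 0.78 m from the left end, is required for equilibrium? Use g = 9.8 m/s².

Taking torques about the pivot (at 2.8 m from the left end):
Sack of grain: 33 × 9.8 = 323.4 N down at 4.3 m → arm 1.5 m, τ = 323.4 × 1.5 = 485.1 N·m clockwise.
Net moment of known loads = 485.1 N·m clockwise.
An unknown mass m at 0.78 m has arm 2.02 m; its moment is m·g·2.02 counterclockwise.
Balancing moments: m × 9.8 × 2.02 = 485.1, giving m = 485.1 / (9.8 × 2.02) = 24.5 kg.

m ≈ 24.5 kg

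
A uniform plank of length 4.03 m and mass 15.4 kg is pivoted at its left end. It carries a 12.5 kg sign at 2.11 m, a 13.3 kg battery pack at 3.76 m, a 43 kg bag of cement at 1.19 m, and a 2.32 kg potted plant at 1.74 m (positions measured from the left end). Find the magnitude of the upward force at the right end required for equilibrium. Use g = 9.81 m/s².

F ≈ 396 N

Take moments about the left end.
Beam weight: 15.4 × 9.81 = 151.1 N down at 2.015 m → arm 2.015 m, τ = 151.1 × 2.015 = 304.5 N·m clockwise.
Sign: 12.5 × 9.81 = 122.6 N down at 2.11 m → arm 2.11 m, τ = 122.6 × 2.11 = 258.7 N·m clockwise.
Battery pack: 13.3 × 9.81 = 130.5 N down at 3.76 m → arm 3.76 m, τ = 130.5 × 3.76 = 490.7 N·m clockwise.
Bag of cement: 43 × 9.81 = 421.8 N down at 1.19 m → arm 1.19 m, τ = 421.8 × 1.19 = 501.9 N·m clockwise.
Potted plant: 2.32 × 9.81 = 22.76 N down at 1.74 m → arm 1.74 m, τ = 22.76 × 1.74 = 39.6 N·m clockwise.
Net moment of the loads = 1595 N·m clockwise.
The upward force F acts at the right end, arm 4.03 m, giving F × 4.03 counterclockwise.
For rotational equilibrium, F × 4.03 = 1595, so F = 1595 / 4.03 = 396 N.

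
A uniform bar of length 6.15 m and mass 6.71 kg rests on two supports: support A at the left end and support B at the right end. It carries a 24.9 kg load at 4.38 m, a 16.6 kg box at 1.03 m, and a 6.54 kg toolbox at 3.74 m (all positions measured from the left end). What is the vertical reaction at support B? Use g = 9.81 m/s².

R_B ≈ 273 N

About support A:
Beam weight: 6.71 × 9.81 = 65.83 N down at 3.075 m → arm 3.075 m, τ = 65.83 × 3.075 = 202.4 N·m clockwise.
Load: 24.9 × 9.81 = 244.3 N down at 4.38 m → arm 4.38 m, τ = 244.3 × 4.38 = 1070 N·m clockwise.
Box: 16.6 × 9.81 = 162.8 N down at 1.03 m → arm 1.03 m, τ = 162.8 × 1.03 = 167.7 N·m clockwise.
Toolbox: 6.54 × 9.81 = 64.16 N down at 3.74 m → arm 3.74 m, τ = 64.16 × 3.74 = 240 N·m clockwise.
Net load moment about support A = 1680 N·m clockwise.
Reaction R at support B is upward at 6.15 m, arm 6.15 m → moment R × 6.15 counterclockwise.
Στ = 0 ⇒ R × 6.15 = 1680 ⇒ R = 273 N.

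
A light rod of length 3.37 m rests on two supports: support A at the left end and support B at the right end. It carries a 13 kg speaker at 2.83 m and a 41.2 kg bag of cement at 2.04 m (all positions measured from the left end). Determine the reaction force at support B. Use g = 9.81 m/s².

Take moments about support A.
Speaker: 13 × 9.81 = 127.5 N down at 2.83 m → arm 2.83 m, τ = 127.5 × 2.83 = 360.8 N·m clockwise.
Bag of cement: 41.2 × 9.81 = 404.2 N down at 2.04 m → arm 2.04 m, τ = 404.2 × 2.04 = 824.6 N·m clockwise.
Net load moment about support A = 1185 N·m clockwise.
Reaction R at support B is upward at 3.37 m, arm 3.37 m → moment R × 3.37 counterclockwise.
For rotational equilibrium, R × 3.37 = 1185, so R = 352 N.

R_B ≈ 352 N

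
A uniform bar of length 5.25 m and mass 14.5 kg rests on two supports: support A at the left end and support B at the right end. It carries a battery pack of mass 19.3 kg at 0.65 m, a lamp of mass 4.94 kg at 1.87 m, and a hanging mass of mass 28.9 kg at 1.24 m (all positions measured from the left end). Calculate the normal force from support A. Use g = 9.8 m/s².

R_A ≈ 484 N

Taking torques about support B:
Beam weight: 14.5 × 9.8 = 142.1 N down at 2.625 m → arm 2.625 m, τ = 142.1 × 2.625 = 373 N·m counterclockwise.
Battery pack: 19.3 × 9.8 = 189.1 N down at 0.65 m → arm 4.6 m, τ = 189.1 × 4.6 = 869.9 N·m counterclockwise.
Lamp: 4.94 × 9.8 = 48.41 N down at 1.87 m → arm 3.38 m, τ = 48.41 × 3.38 = 163.6 N·m counterclockwise.
Hanging mass: 28.9 × 9.8 = 283.2 N down at 1.24 m → arm 4.01 m, τ = 283.2 × 4.01 = 1136 N·m counterclockwise.
Net load moment about support B = 2542 N·m counterclockwise.
Reaction R at support A is upward at 0 m, arm 5.25 m → moment R × 5.25 clockwise.
For rotational equilibrium, R × 5.25 = 2542, so R = 484 N.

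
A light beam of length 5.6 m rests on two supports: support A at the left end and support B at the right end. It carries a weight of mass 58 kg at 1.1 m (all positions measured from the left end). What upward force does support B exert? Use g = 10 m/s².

Taking torques about support A:
Weight: 58 × 10 = 580 N down at 1.1 m → arm 1.1 m, τ = 580 × 1.1 = 638 N·m clockwise.
Net load moment about support A = 638 N·m clockwise.
Reaction R at support B is upward at 5.6 m, arm 5.6 m → moment R × 5.6 counterclockwise.
For rotational equilibrium, R × 5.6 = 638, so R = 114 N.

R_B ≈ 114 N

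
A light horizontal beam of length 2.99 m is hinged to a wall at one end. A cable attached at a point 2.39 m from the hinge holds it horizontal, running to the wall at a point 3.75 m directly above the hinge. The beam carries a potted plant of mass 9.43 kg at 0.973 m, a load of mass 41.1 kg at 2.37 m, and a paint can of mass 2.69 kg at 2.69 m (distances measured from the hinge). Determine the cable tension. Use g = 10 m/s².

T ≈ 565 N

Choose the hinge as the axis so the unknown hinge reaction has zero arm there.
Potted plant: 9.43 × 10 = 94.3 N down at 0.973 m → arm 0.973 m, τ = 94.3 × 0.973 = 91.75 N·m clockwise.
Load: 41.1 × 10 = 411 N down at 2.37 m → arm 2.37 m, τ = 411 × 2.37 = 974.1 N·m clockwise.
Paint can: 2.69 × 10 = 26.9 N down at 2.69 m → arm 2.69 m, τ = 26.9 × 2.69 = 72.36 N·m clockwise.
Total clockwise load moment = 1138 N·m.
The cable tension T acts at 2.39 m; only its component perpendicular to the beam, T sinθ, produces torque. sinθ = h/√(h²+d²) = 3.75/√(3.75²+2.39²) = 0.8433.
For rotational equilibrium, T × 2.39 × 0.8433 = 1138, so T = 1138 / 2.015 = 565 N.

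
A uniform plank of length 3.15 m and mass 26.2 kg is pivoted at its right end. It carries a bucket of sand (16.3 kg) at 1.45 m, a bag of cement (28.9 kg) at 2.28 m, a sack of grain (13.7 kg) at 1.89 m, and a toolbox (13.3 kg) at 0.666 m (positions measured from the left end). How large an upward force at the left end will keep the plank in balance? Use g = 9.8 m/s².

F ≈ 449 N

Sum moments about the right end (the unknown pivot reaction has zero arm there).
Beam weight: 26.2 × 9.8 = 256.8 N down at 1.575 m → arm 1.575 m, τ = 256.8 × 1.575 = 404.5 N·m counterclockwise.
Bucket of sand: 16.3 × 9.8 = 159.7 N down at 1.45 m → arm 1.7 m, τ = 159.7 × 1.7 = 271.5 N·m counterclockwise.
Bag of cement: 28.9 × 9.8 = 283.2 N down at 2.28 m → arm 0.87 m, τ = 283.2 × 0.87 = 246.4 N·m counterclockwise.
Sack of grain: 13.7 × 9.8 = 134.3 N down at 1.89 m → arm 1.26 m, τ = 134.3 × 1.26 = 169.2 N·m counterclockwise.
Toolbox: 13.3 × 9.8 = 130.3 N down at 0.666 m → arm 2.484 m, τ = 130.3 × 2.484 = 323.7 N·m counterclockwise.
Net moment of the loads = 1415 N·m counterclockwise.
The upward force F acts at the left end, arm 3.15 m, giving F × 3.15 clockwise.
Στ = 0 ⇒ F × 3.15 = 1415 ⇒ F = 1415 / 3.15 = 449 N.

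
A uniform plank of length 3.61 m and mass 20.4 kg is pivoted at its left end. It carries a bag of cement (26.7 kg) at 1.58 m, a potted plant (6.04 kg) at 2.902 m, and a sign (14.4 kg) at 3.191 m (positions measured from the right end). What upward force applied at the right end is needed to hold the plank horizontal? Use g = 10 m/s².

Taking torques about the left end:
Beam weight: 20.4 × 10 = 204 N down at 1.805 m → arm 1.805 m, τ = 204 × 1.805 = 368.2 N·m clockwise.
Bag of cement: 26.7 × 10 = 267 N down at 1.58 m → arm 2.03 m, τ = 267 × 2.03 = 542 N·m clockwise.
Potted plant: 6.04 × 10 = 60.4 N down at 2.902 m → arm 0.708 m, τ = 60.4 × 0.708 = 42.76 N·m clockwise.
Sign: 14.4 × 10 = 144 N down at 3.191 m → arm 0.419 m, τ = 144 × 0.419 = 60.34 N·m clockwise.
Net moment of the loads = 1013 N·m clockwise.
The upward force F acts at the right end, arm 3.61 m, giving F × 3.61 counterclockwise.
Στ = 0 ⇒ F × 3.61 = 1013 ⇒ F = 1013 / 3.61 = 281 N.

F ≈ 281 N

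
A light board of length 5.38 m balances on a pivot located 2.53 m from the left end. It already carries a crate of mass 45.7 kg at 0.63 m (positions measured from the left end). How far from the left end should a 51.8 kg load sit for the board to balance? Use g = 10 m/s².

Taking torques about the pivot (at 2.53 m from the left end):
Crate: 45.7 × 10 = 457 N down at 0.63 m → arm 1.9 m, τ = 457 × 1.9 = 868.3 N·m counterclockwise.
Net moment of existing loads = 868.3 N·m counterclockwise.
The load weighs 51.8 × 10 = 518 N and must supply an equal clockwise moment, so its lever arm about the pivot is 868.3 / 518 = 1.68 m.
That puts it at 2.53 + 1.68 = 4.21 m from the left end.

x ≈ 4.21 m from the left end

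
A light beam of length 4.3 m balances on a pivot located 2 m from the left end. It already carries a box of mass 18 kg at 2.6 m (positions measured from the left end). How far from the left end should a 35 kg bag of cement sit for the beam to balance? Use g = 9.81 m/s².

x ≈ 1.69 m from the left end

About the pivot (at 2 m from the left end):
Box: 18 × 9.81 = 176.6 N down at 2.6 m → arm 0.6 m, τ = 176.6 × 0.6 = 106 N·m clockwise.
Net moment of existing loads = 106 N·m clockwise.
The bag of cement weighs 35 × 9.81 = 343.4 N and must supply an equal counterclockwise moment, so its lever arm about the pivot is 106 / 343.4 = 0.309 m.
That puts it at 2 − 0.309 = 1.69 m from the left end.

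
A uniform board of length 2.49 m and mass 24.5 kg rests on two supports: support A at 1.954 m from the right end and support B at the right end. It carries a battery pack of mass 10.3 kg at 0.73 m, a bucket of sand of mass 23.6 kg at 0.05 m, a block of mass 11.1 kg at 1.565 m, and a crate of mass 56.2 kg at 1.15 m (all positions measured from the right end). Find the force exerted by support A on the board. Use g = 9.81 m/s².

Taking torques about support B:
Beam weight: 24.5 × 9.81 = 240.3 N down at 1.245 m → arm 1.245 m, τ = 240.3 × 1.245 = 299.2 N·m counterclockwise.
Battery pack: 10.3 × 9.81 = 101 N down at 0.73 m → arm 0.73 m, τ = 101 × 0.73 = 73.73 N·m counterclockwise.
Bucket of sand: 23.6 × 9.81 = 231.5 N down at 0.05 m → arm 0.05 m, τ = 231.5 × 0.05 = 11.58 N·m counterclockwise.
Block: 11.1 × 9.81 = 108.9 N down at 1.565 m → arm 1.565 m, τ = 108.9 × 1.565 = 170.4 N·m counterclockwise.
Crate: 56.2 × 9.81 = 551.3 N down at 1.15 m → arm 1.15 m, τ = 551.3 × 1.15 = 634 N·m counterclockwise.
Net load moment about support B = 1189 N·m counterclockwise.
Reaction R at support A is upward at 1.954 m, arm 1.954 m → moment R × 1.954 clockwise.
Στ = 0 ⇒ R × 1.954 = 1189 ⇒ R = 608 N.

R_A ≈ 608 N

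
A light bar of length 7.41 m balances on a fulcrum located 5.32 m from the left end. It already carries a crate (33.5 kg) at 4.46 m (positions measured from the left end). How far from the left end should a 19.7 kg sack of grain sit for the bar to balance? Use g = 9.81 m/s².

x ≈ 6.78 m from the left end

Sum moments about the fulcrum (at 5.32 m from the left end) (the support reaction has zero arm there).
Crate: 33.5 × 9.81 = 328.6 N down at 4.46 m → arm 0.86 m, τ = 328.6 × 0.86 = 282.6 N·m counterclockwise.
Net moment of existing loads = 282.6 N·m counterclockwise.
The sack of grain weighs 19.7 × 9.81 = 193.3 N and must supply an equal clockwise moment, so its lever arm about the fulcrum is 282.6 / 193.3 = 1.46 m.
That puts it at 5.32 + 1.46 = 6.78 m from the left end.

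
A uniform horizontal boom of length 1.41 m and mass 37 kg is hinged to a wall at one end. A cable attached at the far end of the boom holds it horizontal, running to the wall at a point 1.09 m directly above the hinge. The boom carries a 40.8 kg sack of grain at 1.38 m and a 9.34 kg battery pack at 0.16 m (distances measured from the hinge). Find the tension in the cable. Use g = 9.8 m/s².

T ≈ 953 N

Sum moments about the hinge (the unknown hinge reaction has zero arm there).
Beam weight: 37 × 9.8 = 362.6 N down at 0.705 m → arm 0.705 m, τ = 362.6 × 0.705 = 255.6 N·m clockwise.
Sack of grain: 40.8 × 9.8 = 399.8 N down at 1.38 m → arm 1.38 m, τ = 399.8 × 1.38 = 551.7 N·m clockwise.
Battery pack: 9.34 × 9.8 = 91.53 N down at 0.16 m → arm 0.16 m, τ = 91.53 × 0.16 = 14.64 N·m clockwise.
Total clockwise load moment = 821.9 N·m.
The cable tension T acts at 1.41 m; only its component perpendicular to the boom, T sinθ, produces torque. sinθ = h/√(h²+d²) = 1.09/√(1.09²+1.41²) = 0.6116.
For rotational equilibrium, T × 1.41 × 0.6116 = 821.9, so T = 821.9 / 0.8624 = 953 N.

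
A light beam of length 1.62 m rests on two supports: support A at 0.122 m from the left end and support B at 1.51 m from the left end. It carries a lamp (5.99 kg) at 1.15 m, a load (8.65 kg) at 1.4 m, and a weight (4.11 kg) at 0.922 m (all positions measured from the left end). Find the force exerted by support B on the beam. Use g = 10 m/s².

R_B ≈ 148 N

Choose support A as the axis so its reaction then has zero moment arm.
Lamp: 5.99 × 10 = 59.9 N down at 1.15 m → arm 1.028 m, τ = 59.9 × 1.028 = 61.58 N·m clockwise.
Load: 8.65 × 10 = 86.5 N down at 1.4 m → arm 1.278 m, τ = 86.5 × 1.278 = 110.5 N·m clockwise.
Weight: 4.11 × 10 = 41.1 N down at 0.922 m → arm 0.8 m, τ = 41.1 × 0.8 = 32.88 N·m clockwise.
Net load moment about support A = 205 N·m clockwise.
Reaction R at support B is upward at 1.51 m, arm 1.388 m → moment R × 1.388 counterclockwise.
Setting net torque to zero: R × 1.388 = 205 → R = 148 N.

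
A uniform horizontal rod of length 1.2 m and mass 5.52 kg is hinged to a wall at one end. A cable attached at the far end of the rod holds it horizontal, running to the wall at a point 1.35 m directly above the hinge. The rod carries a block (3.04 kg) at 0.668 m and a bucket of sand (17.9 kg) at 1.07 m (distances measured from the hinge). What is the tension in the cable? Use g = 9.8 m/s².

About the hinge:
Beam weight: 5.52 × 9.8 = 54.1 N down at 0.6 m → arm 0.6 m, τ = 54.1 × 0.6 = 32.46 N·m clockwise.
Block: 3.04 × 9.8 = 29.79 N down at 0.668 m → arm 0.668 m, τ = 29.79 × 0.668 = 19.9 N·m clockwise.
Bucket of sand: 17.9 × 9.8 = 175.4 N down at 1.07 m → arm 1.07 m, τ = 175.4 × 1.07 = 187.7 N·m clockwise.
Total clockwise load moment = 240.1 N·m.
The cable tension T acts at 1.2 m; only its component perpendicular to the rod, T sinθ, produces torque. sinθ = h/√(h²+d²) = 1.35/√(1.35²+1.2²) = 0.7474.
Balancing moments: T × 1.2 × 0.7474 = 240.1, giving T = 240.1 / 0.8969 = 268 N.

T ≈ 268 N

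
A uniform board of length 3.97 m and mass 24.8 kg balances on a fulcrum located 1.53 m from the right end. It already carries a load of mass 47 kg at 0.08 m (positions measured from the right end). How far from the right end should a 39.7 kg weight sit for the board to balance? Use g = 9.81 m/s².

x ≈ 2.96 m from the right end

Taking torques about the fulcrum (at 1.53 m from the right end):
Beam weight: 24.8 × 9.81 = 243.3 N down at 1.985 m → arm 0.455 m, τ = 243.3 × 0.455 = 110.7 N·m counterclockwise.
Load: 47 × 9.81 = 461.1 N down at 0.08 m → arm 1.45 m, τ = 461.1 × 1.45 = 668.6 N·m clockwise.
Net moment of existing loads = 557.9 N·m clockwise.
The weight weighs 39.7 × 9.81 = 389.5 N and must supply an equal counterclockwise moment, so its lever arm about the fulcrum is 557.9 / 389.5 = 1.43 m.
That puts it at 1.53 + 1.43 = 2.96 m from the right end.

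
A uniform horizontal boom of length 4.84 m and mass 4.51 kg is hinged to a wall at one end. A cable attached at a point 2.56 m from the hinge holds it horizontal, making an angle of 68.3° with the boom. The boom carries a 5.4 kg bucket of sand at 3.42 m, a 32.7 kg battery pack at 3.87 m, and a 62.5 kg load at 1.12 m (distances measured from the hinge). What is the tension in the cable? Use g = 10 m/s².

T ≈ 950 N

About the hinge:
Beam weight: 4.51 × 10 = 45.1 N down at 2.42 m → arm 2.42 m, τ = 45.1 × 2.42 = 109.1 N·m clockwise.
Bucket of sand: 5.4 × 10 = 54 N down at 3.42 m → arm 3.42 m, τ = 54 × 3.42 = 184.7 N·m clockwise.
Battery pack: 32.7 × 10 = 327 N down at 3.87 m → arm 3.87 m, τ = 327 × 3.87 = 1265 N·m clockwise.
Load: 62.5 × 10 = 625 N down at 1.12 m → arm 1.12 m, τ = 625 × 1.12 = 700 N·m clockwise.
Total clockwise load moment = 2259 N·m.
The cable tension T acts at 2.56 m; only its component perpendicular to the boom, T sinθ, produces torque. sin 68.3° = 0.9291.
Στ = 0 ⇒ T × 2.56 × 0.9291 = 2259 ⇒ T = 2259 / 2.378 = 950 N.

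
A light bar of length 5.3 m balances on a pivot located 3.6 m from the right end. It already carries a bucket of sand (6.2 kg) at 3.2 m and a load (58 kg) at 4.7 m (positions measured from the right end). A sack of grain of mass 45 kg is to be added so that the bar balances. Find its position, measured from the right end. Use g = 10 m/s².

About the pivot (at 3.6 m from the right end):
Bucket of sand: 6.2 × 10 = 62 N down at 3.2 m → arm 0.4 m, τ = 62 × 0.4 = 24.8 N·m clockwise.
Load: 58 × 10 = 580 N down at 4.7 m → arm 1.1 m, τ = 580 × 1.1 = 638 N·m counterclockwise.
Net moment of existing loads = 613.2 N·m counterclockwise.
The sack of grain weighs 45 × 10 = 450 N and must supply an equal clockwise moment, so its lever arm about the pivot is 613.2 / 450 = 1.36 m.
That puts it at 3.6 − 1.36 = 2.24 m from the right end.

x ≈ 2.24 m from the right end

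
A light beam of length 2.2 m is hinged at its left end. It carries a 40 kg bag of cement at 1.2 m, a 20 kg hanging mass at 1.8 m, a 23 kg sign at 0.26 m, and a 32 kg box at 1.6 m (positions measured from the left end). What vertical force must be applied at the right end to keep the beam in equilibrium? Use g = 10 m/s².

F ≈ 642 N

Take moments about the left end.
Bag of cement: 40 × 10 = 400 N down at 1.2 m → arm 1.2 m, τ = 400 × 1.2 = 480 N·m clockwise.
Hanging mass: 20 × 10 = 200 N down at 1.8 m → arm 1.8 m, τ = 200 × 1.8 = 360 N·m clockwise.
Sign: 23 × 10 = 230 N down at 0.26 m → arm 0.26 m, τ = 230 × 0.26 = 59.8 N·m clockwise.
Box: 32 × 10 = 320 N down at 1.6 m → arm 1.6 m, τ = 320 × 1.6 = 512 N·m clockwise.
Net moment of the loads = 1412 N·m clockwise.
The upward force F acts at the right end, arm 2.2 m, giving F × 2.2 counterclockwise.
For rotational equilibrium, F × 2.2 = 1412, so F = 1412 / 2.2 = 642 N.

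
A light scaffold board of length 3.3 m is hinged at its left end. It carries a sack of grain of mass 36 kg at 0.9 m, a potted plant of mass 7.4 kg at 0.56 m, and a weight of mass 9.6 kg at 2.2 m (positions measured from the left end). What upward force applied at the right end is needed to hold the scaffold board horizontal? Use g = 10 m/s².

Sum moments about the left end (the unknown pivot reaction has zero arm there).
Sack of grain: 36 × 10 = 360 N down at 0.9 m → arm 0.9 m, τ = 360 × 0.9 = 324 N·m clockwise.
Potted plant: 7.4 × 10 = 74 N down at 0.56 m → arm 0.56 m, τ = 74 × 0.56 = 41.44 N·m clockwise.
Weight: 9.6 × 10 = 96 N down at 2.2 m → arm 2.2 m, τ = 96 × 2.2 = 211.2 N·m clockwise.
Net moment of the loads = 576.6 N·m clockwise.
The upward force F acts at the right end, arm 3.3 m, giving F × 3.3 counterclockwise.
Balancing moments: F × 3.3 = 576.6, giving F = 576.6 / 3.3 = 175 N.

F ≈ 175 N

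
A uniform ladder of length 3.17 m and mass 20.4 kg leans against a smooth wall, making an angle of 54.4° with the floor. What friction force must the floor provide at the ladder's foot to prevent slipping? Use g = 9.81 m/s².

About the foot of the ladder:
Ladder weight 20.4×9.81 = 200.1 N acts at 1.585 m along the ladder; its horizontal arm is 1.585·cos54.4° = 0.9227 m → τ = 184.6 N·m clockwise.
Wall normal N acts horizontally at the top; its moment arm is the height L sinθ = 3.17·sin54.4° = 2.578 m, counterclockwise.
For rotational equilibrium, N × 2.578 = 184.6, so N = 71.6 N.
ΣFx = 0: friction at the foot balances the wall's push, so f = N_wall = 71.6 N.

f ≈ 71.6 N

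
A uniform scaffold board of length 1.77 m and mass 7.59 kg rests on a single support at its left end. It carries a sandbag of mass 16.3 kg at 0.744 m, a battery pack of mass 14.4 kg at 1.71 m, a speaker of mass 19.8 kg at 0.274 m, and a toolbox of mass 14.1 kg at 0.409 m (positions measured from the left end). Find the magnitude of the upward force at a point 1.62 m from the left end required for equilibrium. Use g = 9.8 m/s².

F ≈ 331 N

Take moments about the left end.
Beam weight: 7.59 × 9.8 = 74.38 N down at 0.885 m → arm 0.885 m, τ = 74.38 × 0.885 = 65.83 N·m clockwise.
Sandbag: 16.3 × 9.8 = 159.7 N down at 0.744 m → arm 0.744 m, τ = 159.7 × 0.744 = 118.8 N·m clockwise.
Battery pack: 14.4 × 9.8 = 141.1 N down at 1.71 m → arm 1.71 m, τ = 141.1 × 1.71 = 241.3 N·m clockwise.
Speaker: 19.8 × 9.8 = 194 N down at 0.274 m → arm 0.274 m, τ = 194 × 0.274 = 53.16 N·m clockwise.
Toolbox: 14.1 × 9.8 = 138.2 N down at 0.409 m → arm 0.409 m, τ = 138.2 × 0.409 = 56.52 N·m clockwise.
Net moment of the loads = 535.6 N·m clockwise.
The upward force F acts at a point 1.62 m from the left end, arm 1.62 m, giving F × 1.62 counterclockwise.
Balancing moments: F × 1.62 = 535.6, giving F = 535.6 / 1.62 = 331 N.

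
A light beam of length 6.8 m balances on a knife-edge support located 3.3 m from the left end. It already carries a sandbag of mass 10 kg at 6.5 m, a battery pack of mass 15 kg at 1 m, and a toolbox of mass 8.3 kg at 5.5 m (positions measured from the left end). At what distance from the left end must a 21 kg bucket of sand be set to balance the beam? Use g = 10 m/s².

Choose the knife-edge support (at 3.3 m from the left end) as the axis so the support reaction has zero arm there.
Sandbag: 10 × 10 = 100 N down at 6.5 m → arm 3.2 m, τ = 100 × 3.2 = 320 N·m clockwise.
Battery pack: 15 × 10 = 150 N down at 1 m → arm 2.3 m, τ = 150 × 2.3 = 345 N·m counterclockwise.
Toolbox: 8.3 × 10 = 83 N down at 5.5 m → arm 2.2 m, τ = 83 × 2.2 = 182.6 N·m clockwise.
Net moment of existing loads = 157.6 N·m clockwise.
The bucket of sand weighs 21 × 10 = 210 N and must supply an equal counterclockwise moment, so its lever arm about the knife-edge support is 157.6 / 210 = 0.75 m.
That puts it at 3.3 − 0.75 = 2.55 m from the left end.

x ≈ 2.55 m from the left end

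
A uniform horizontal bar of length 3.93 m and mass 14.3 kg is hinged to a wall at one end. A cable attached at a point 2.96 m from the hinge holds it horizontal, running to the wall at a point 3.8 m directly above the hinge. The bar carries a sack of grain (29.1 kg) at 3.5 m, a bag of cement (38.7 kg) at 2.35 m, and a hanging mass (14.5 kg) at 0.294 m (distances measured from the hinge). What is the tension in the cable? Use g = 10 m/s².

T ≈ 964 N

Sum moments about the hinge (the unknown hinge reaction has zero arm there).
Beam weight: 14.3 × 10 = 143 N down at 1.965 m → arm 1.965 m, τ = 143 × 1.965 = 281 N·m clockwise.
Sack of grain: 29.1 × 10 = 291 N down at 3.5 m → arm 3.5 m, τ = 291 × 3.5 = 1018 N·m clockwise.
Bag of cement: 38.7 × 10 = 387 N down at 2.35 m → arm 2.35 m, τ = 387 × 2.35 = 909.5 N·m clockwise.
Hanging mass: 14.5 × 10 = 145 N down at 0.294 m → arm 0.294 m, τ = 145 × 0.294 = 42.63 N·m clockwise.
Total clockwise load moment = 2251 N·m.
The cable tension T acts at 2.96 m; only its component perpendicular to the bar, T sinθ, produces torque. sinθ = h/√(h²+d²) = 3.8/√(3.8²+2.96²) = 0.7889.
Balancing moments: T × 2.96 × 0.7889 = 2251, giving T = 2251 / 2.335 = 964 N.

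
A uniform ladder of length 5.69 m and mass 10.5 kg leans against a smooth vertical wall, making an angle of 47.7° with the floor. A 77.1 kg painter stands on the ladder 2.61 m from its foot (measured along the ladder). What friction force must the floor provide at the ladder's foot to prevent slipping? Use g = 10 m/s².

Taking torques about the foot of the ladder:
Ladder weight 10.5×10 = 105 N acts at 2.845 m along the ladder; its horizontal arm is 2.845·cos47.7° = 1.915 m → τ = 201.1 N·m clockwise.
Painter: 77.1×10 = 771 N at 2.61 m → arm 1.757 m → τ = 1355 N·m clockwise.
Wall normal N acts horizontally at the top; its moment arm is the height L sinθ = 5.69·sin47.7° = 4.209 m, counterclockwise.
Στ = 0 ⇒ N × 4.209 = 1556 ⇒ N = 370 N.
ΣFx = 0: friction at the foot balances the wall's push, so f = N_wall = 370 N.

f ≈ 370 N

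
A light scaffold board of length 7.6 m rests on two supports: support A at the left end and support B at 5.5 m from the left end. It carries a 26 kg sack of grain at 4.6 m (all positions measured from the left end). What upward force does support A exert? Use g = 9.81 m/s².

R_A ≈ 41.7 N

About support B:
Sack of grain: 26 × 9.81 = 255.1 N down at 4.6 m → arm 0.9 m, τ = 255.1 × 0.9 = 229.6 N·m counterclockwise.
Net load moment about support B = 229.6 N·m counterclockwise.
Reaction R at support A is upward at 0 m, arm 5.5 m → moment R × 5.5 clockwise.
For rotational equilibrium, R × 5.5 = 229.6, so R = 41.7 N.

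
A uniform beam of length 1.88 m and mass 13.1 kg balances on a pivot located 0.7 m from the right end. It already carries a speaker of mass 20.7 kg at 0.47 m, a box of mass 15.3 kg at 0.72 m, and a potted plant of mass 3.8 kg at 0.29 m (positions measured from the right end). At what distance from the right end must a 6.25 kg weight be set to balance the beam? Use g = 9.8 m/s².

Choose the pivot (at 0.7 m from the right end) as the axis so the support reaction has zero arm there.
Beam weight: 13.1 × 9.8 = 128.4 N down at 0.94 m → arm 0.24 m, τ = 128.4 × 0.24 = 30.82 N·m counterclockwise.
Speaker: 20.7 × 9.8 = 202.9 N down at 0.47 m → arm 0.23 m, τ = 202.9 × 0.23 = 46.67 N·m clockwise.
Box: 15.3 × 9.8 = 149.9 N down at 0.72 m → arm 0.02 m, τ = 149.9 × 0.02 = 2.998 N·m counterclockwise.
Potted plant: 3.8 × 9.8 = 37.24 N down at 0.29 m → arm 0.41 m, τ = 37.24 × 0.41 = 15.27 N·m clockwise.
Net moment of existing loads = 28.12 N·m clockwise.
The weight weighs 6.25 × 9.8 = 61.25 N and must supply an equal counterclockwise moment, so its lever arm about the pivot is 28.12 / 61.25 = 0.459 m.
That puts it at 0.7 + 0.459 = 1.16 m from the right end.

x ≈ 1.16 m from the right end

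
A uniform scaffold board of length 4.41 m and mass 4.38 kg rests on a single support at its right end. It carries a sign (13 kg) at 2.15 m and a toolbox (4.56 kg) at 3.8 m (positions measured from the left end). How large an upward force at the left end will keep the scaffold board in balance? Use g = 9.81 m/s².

F ≈ 93 N

Taking torques about the right end:
Beam weight: 4.38 × 9.81 = 42.97 N down at 2.205 m → arm 2.205 m, τ = 42.97 × 2.205 = 94.75 N·m counterclockwise.
Sign: 13 × 9.81 = 127.5 N down at 2.15 m → arm 2.26 m, τ = 127.5 × 2.26 = 288.1 N·m counterclockwise.
Toolbox: 4.56 × 9.81 = 44.73 N down at 3.8 m → arm 0.61 m, τ = 44.73 × 0.61 = 27.29 N·m counterclockwise.
Net moment of the loads = 410.1 N·m counterclockwise.
The upward force F acts at the left end, arm 4.41 m, giving F × 4.41 clockwise.
Στ = 0 ⇒ F × 4.41 = 410.1 ⇒ F = 410.1 / 4.41 = 93 N.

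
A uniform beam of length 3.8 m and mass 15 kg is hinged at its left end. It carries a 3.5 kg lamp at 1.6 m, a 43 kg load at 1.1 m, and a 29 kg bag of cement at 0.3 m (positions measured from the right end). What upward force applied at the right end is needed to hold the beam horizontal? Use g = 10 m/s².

F ≈ 668 N

Sum moments about the left end (the unknown pivot reaction has zero arm there).
Beam weight: 15 × 10 = 150 N down at 1.9 m → arm 1.9 m, τ = 150 × 1.9 = 285 N·m clockwise.
Lamp: 3.5 × 10 = 35 N down at 1.6 m → arm 2.2 m, τ = 35 × 2.2 = 77 N·m clockwise.
Load: 43 × 10 = 430 N down at 1.1 m → arm 2.7 m, τ = 430 × 2.7 = 1161 N·m clockwise.
Bag of cement: 29 × 10 = 290 N down at 0.3 m → arm 3.5 m, τ = 290 × 3.5 = 1015 N·m clockwise.
Net moment of the loads = 2538 N·m clockwise.
The upward force F acts at the right end, arm 3.8 m, giving F × 3.8 counterclockwise.
Στ = 0 ⇒ F × 3.8 = 2538 ⇒ F = 2538 / 3.8 = 668 N.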